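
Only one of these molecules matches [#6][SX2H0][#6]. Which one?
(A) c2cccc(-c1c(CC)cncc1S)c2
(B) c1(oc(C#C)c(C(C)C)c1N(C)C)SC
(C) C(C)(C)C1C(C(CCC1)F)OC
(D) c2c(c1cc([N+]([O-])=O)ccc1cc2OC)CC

B

[#6][SX2H0][#6] describes an aliphatic sulfur bridging two carbons with no H on the sulfur (a thioether).
(A) has a thiol (-SH) but the sulfur has H1, not H0 bridging two carbons.
(B) contains a methylthio ether (-SCH3), which satisfies every atom and bond constraint.
(C) has a methoxy ether (-OCH3) but the bridging atom is O, not S.
(D) has a methoxy ether (-OCH3) but the bridging atom is O, not S.
So the answer is (B).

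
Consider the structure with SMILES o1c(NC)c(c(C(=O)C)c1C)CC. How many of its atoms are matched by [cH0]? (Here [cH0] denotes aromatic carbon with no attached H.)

4

The query [cH0] means: aromatic carbon with no attached hydrogen (substituted or ring-fusion).
Check the 13 heavy atoms by environment: 1× o (aromatic, H0) → no; 4× c (aromatic, H0) → match; 1× C (H2) → no; 4× C (H3) → no; 1× N (H1) → no; 1× C (H0) → no; 1× O (H0) → no.
That gives 4 matching atoms.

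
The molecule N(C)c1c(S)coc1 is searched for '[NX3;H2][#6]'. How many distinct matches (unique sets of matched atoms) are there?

0

[NX3;H2][#6] is the SMARTS for a primary amine: a trivalent nitrogen with two H attached to carbon.
The molecule has an N-methylamino group (-NHCH3), but the nitrogen bears two carbons and only one H (H1), not H2; nothing else fits, so there are 0 matches.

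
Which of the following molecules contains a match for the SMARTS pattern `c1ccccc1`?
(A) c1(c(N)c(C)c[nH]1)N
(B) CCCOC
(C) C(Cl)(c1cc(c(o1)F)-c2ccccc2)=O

C

c1ccccc1 describes six aromatic carbons in a ring (a benzene ring).
(A) has a methyl group (-CH3) but no six-membered all-carbon aromatic ring is present.
(B) has a methyl group (-CH3) but no six-membered all-carbon aromatic ring is present.
(C) contains a phenyl ring, which satisfies every atom and bond constraint.
So the answer is (C).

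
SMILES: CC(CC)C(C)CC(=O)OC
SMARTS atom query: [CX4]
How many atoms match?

8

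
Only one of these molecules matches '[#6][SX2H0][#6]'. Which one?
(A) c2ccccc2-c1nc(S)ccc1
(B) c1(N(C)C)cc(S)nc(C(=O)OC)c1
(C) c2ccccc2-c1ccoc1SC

C

[#6][SX2H0][#6] describes an aliphatic sulfur bridging two carbons with no H on the sulfur (a thioether).
(A) has a thiol (-SH) but the sulfur has H1, not H0 bridging two carbons.
(B) has a thiol (-SH) but the sulfur has H1, not H0 bridging two carbons.
(C) contains a methylthio ether (-SCH3), which satisfies every atom and bond constraint.
So the answer is (C).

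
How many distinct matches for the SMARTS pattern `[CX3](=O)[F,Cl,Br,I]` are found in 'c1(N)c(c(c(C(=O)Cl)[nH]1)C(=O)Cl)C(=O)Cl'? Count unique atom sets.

3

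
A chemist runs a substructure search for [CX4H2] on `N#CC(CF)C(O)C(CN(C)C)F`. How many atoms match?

The query [CX4H2] means: sp3 carbon (X4) with exactly two hydrogens.
Check the 13 heavy atoms by environment: 2× C (H2, X4) → match; 3× C (H1, X4) → no; 2× F (H0, X1) → no; 1× O (H1, X2) → no; 1× C (H0, X2) → no; 1× N (H0, X1) → no; 1× N (H0, X3) → no; 2× C (H3, X4) → no.
That gives 2 matching atoms.

2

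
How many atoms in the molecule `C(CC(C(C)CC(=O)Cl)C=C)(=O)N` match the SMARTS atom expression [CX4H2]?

Check the 13 heavy atoms by environment: 2× C (H2, X4) → match; 2× C (H1, X4) → no; 1× C (H3, X4) → no; 1× C (H1, X3) → no; 1× C (H2, X3) → no; 2× C (H0, X3) → no; 2× O (H0, X1) → no; 1× N (H2, X3) → no; 1× Cl (H0, X1) → no.
That gives 2 matching atoms.

2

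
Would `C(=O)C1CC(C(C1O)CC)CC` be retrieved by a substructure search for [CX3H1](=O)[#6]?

The pattern [CX3H1](=O)[#6] describes an sp2 carbon with one H, double-bonded to O and single-bonded to carbon — an aldehyde.
The molecule carries an aldehyde (-CHO), whose atoms satisfy every constraint of the query, so the pattern matches.

Yes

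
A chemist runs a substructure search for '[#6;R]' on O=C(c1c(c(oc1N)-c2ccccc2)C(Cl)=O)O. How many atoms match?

10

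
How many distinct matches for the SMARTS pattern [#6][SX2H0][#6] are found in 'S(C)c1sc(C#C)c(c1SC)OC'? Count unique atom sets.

2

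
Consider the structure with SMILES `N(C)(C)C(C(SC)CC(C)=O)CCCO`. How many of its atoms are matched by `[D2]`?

5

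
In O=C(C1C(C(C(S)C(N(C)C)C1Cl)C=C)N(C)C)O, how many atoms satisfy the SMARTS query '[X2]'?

2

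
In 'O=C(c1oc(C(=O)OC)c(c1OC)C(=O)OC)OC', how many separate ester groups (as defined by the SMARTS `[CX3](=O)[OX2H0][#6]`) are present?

3

[CX3](=O)[OX2H0][#6] is the SMARTS for an ester: a carbonyl carbon bonded to an oxygen that is itself bonded to carbon (no H on that O).
The molecule carries 3 separate instances of a methyl-ester group (-C(=O)OCH3) meeting every constraint; each maps to a distinct set of atoms, giving 3 matches.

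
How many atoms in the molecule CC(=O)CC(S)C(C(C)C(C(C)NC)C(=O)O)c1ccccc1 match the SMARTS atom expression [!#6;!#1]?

5

The query [!#6;!#1] means: not carbon and not hydrogen — any heteroatom.
Check the 23 heavy atoms by environment: 12× C → no; 1× N → match; 3× O → match; 6× c (aromatic) → no; 1× S → match.
Summing the matching environments: 1 + 3 + 1 = 5 matching atoms.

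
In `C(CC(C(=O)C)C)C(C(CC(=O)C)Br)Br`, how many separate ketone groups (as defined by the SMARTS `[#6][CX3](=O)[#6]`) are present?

2

[#6][CX3](=O)[#6] is the SMARTS for a ketone: a carbonyl carbon (no H) flanked by two carbons.
The molecule carries 2 separate instances of an acetyl/ketone group (-C(=O)CH3) meeting every constraint; each maps to a distinct set of atoms, giving 2 matches.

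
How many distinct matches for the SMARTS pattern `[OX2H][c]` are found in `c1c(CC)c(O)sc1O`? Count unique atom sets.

2

[OX2H][c] is the SMARTS for a phenol: a hydroxyl oxygen attached to an aromatic carbon.
The molecule carries 2 separate instances of a hydroxyl group (-OH) meeting every constraint; each maps to a distinct set of atoms, giving 2 matches.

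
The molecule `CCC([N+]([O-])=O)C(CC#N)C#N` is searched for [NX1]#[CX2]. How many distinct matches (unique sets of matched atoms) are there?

[NX1]#[CX2] is the SMARTS for a nitrile: a nitrogen triple-bonded to a two-connected carbon.
The molecule carries 2 separate instances of a nitrile (-C#N) meeting every constraint; each maps to a distinct set of atoms, giving 2 matches.

2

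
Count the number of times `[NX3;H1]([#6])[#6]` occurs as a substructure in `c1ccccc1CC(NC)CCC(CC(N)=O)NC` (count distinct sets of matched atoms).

[NX3;H1]([#6])[#6] is the SMARTS for a secondary amine: a trivalent nitrogen with one H, bonded to two carbons.
The molecule carries 2 separate instances of an N-methylamino group (-NHCH3) meeting every constraint; each maps to a distinct set of atoms, giving 2 matches.

2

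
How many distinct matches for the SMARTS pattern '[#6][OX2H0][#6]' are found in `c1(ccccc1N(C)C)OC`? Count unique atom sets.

1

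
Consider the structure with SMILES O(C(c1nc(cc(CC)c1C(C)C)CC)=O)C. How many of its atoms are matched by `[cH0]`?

4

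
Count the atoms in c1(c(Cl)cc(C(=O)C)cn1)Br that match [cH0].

Check the 11 heavy atoms by environment: 1× n (aromatic, H0) → no; 2× c (aromatic, H1) → no; 3× c (aromatic, H0) → match; 1× Br (H0) → no; 1× C (H0) → no; 1× O (H0) → no; 1× C (H3) → no; 1× Cl (H0) → no.
That gives 3 matching atoms.

3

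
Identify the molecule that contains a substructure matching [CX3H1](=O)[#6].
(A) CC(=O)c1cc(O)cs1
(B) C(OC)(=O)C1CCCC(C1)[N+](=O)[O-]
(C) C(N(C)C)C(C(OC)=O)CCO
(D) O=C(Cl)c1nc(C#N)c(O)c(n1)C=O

D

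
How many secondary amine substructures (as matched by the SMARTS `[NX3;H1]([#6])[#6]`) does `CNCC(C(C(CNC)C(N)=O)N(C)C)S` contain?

[NX3;H1]([#6])[#6] is the SMARTS for a secondary amine: a trivalent nitrogen with one H, bonded to two carbons.
The molecule carries 2 separate instances of an N-methylamino group (-NHCH3) meeting every constraint; each maps to a distinct set of atoms, giving 2 matches.

2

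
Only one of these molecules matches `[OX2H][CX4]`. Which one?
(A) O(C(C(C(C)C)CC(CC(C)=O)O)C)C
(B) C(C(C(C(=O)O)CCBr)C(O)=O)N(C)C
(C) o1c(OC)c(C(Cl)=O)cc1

A

[OX2H][CX4] describes a hydroxyl oxygen bound to an sp3 (X4) carbon (an aliphatic alcohol).
(A) contains a hydroxyl group (-OH), which satisfies every atom and bond constraint.
(B) has a carboxylic acid group (-C(=O)OH) but the -OH is on a CX3 carbonyl carbon, not a CX4 carbon.
(C) has a methoxy ether (-OCH3) but the oxygen has H0 (ether), not H1.
So the answer is (A).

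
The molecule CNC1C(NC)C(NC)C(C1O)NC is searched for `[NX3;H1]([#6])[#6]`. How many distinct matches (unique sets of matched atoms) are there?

[NX3;H1]([#6])[#6] is the SMARTS for a secondary amine: a trivalent nitrogen with one H, bonded to two carbons.
The molecule carries 4 separate instances of an N-methylamino group (-NHCH3) meeting every constraint; each maps to a distinct set of atoms, giving 4 matches.

4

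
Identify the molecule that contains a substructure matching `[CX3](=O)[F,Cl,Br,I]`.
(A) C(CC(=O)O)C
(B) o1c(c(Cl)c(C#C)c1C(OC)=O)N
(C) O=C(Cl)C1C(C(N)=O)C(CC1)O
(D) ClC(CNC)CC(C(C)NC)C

C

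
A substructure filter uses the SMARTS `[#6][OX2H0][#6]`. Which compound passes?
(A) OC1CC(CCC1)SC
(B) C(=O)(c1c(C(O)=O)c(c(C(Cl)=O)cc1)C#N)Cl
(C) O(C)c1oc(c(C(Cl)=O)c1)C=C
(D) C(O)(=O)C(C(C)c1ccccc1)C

C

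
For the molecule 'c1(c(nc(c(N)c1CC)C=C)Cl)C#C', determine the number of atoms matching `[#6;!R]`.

The query [#6;!R] means: carbon not in any ring.
Check the 14 heavy atoms by environment: 1× n (aromatic, in 6-ring) → no; 5× c (aromatic, in 6-ring) → no; 6× C (acyclic) → match; 1× N (acyclic) → no; 1× Cl (acyclic) → no.
That gives 6 matching atoms.

6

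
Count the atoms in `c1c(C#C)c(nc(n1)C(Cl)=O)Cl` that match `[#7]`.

The query [#7] means: #7 matches any nitrogen atom regardless of aromaticity.
Check the 12 heavy atoms by environment: 2× n (aromatic) → match; 4× c (aromatic) → no; 3× C → no; 1× O → no; 2× Cl → no.
That gives 2 matching atoms.

2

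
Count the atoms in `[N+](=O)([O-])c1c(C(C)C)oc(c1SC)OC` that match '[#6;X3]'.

4

The query [#6;X3] means: any carbon (aromatic or not) with three total connections.
Check the 15 heavy atoms by environment: 1× o (aromatic, X2) → no; 4× c (aromatic, X3) → match; 1× N (charge +1, X3) → no; 1× O (charge -1, X1) → no; 1× O (X1) → no; 1× O (X2) → no; 5× C (X4) → no; 1× S (X2) → no.
That gives 4 matching atoms.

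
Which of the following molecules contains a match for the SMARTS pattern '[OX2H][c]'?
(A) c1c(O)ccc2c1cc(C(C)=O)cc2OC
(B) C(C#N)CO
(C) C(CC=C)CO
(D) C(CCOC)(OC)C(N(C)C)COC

A

[OX2H][c] describes a hydroxyl oxygen attached to an aromatic carbon (a phenol).
(A) contains a hydroxyl group (-OH), which satisfies every atom and bond constraint.
(B) has a hydroxyl group (-OH) but the -OH is on an aliphatic carbon, not an aromatic c.
(C) has a hydroxyl group (-OH) but the -OH is on an aliphatic carbon, not an aromatic c.
(D) has a methoxy ether (-OCH3) but the oxygen has H0, not H1.
So the answer is (A).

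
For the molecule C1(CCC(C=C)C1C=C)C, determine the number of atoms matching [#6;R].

5

The query [#6;R] means: carbon that is part of a ring.
Check the 10 heavy atoms by environment: 5× C (in 5-ring) → match; 5× C (acyclic) → no.
That gives 5 matching atoms.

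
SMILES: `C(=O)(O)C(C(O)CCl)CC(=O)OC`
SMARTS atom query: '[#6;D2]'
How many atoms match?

2

The query [#6;D2] means: any carbon bonded to exactly two heavy atoms.
Check the 13 heavy atoms by environment: 2× C (D2) → match; 4× C (D3) → no; 1× Cl (D1) → no; 4× O (D1) → no; 1× O (D2) → no; 1× C (D1) → no.
That gives 2 matching atoms.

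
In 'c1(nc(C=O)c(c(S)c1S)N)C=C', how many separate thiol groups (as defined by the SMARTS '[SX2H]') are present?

2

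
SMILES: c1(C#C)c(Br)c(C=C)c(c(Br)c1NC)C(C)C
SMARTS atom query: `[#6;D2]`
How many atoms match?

Check the 17 heavy atoms by environment: 6× c (aromatic, D3) → no; 2× C (D2) → match; 5× C (D1) → no; 2× Br (D1) → no; 1× C (D3) → no; 1× N (D2) → no.
That gives 2 matching atoms.

2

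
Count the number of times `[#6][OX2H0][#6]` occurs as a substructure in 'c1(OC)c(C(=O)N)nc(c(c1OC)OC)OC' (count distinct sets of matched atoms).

[#6][OX2H0][#6] is the SMARTS for an ether: an aliphatic oxygen bridging two carbons with no H on the oxygen.
The molecule carries 4 separate instances of a methoxy ether (-OCH3) meeting every constraint; each maps to a distinct set of atoms, giving 4 matches.

4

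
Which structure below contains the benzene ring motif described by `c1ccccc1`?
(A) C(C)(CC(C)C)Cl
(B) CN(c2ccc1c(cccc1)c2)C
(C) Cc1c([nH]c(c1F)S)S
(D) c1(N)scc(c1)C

B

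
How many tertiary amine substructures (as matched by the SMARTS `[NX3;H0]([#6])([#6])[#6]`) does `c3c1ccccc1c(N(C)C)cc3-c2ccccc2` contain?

1

[NX3;H0]([#6])([#6])[#6] is the SMARTS for a tertiary amine: a trivalent nitrogen with no H, bonded to three carbons.
Exactly one fragment in the molecule meets all constraints, giving 1 match.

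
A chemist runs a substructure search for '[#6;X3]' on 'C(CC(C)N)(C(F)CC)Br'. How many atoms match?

Check the 10 heavy atoms by environment: 7× C (X4) → no; 1× Br (X1) → no; 1× N (X3) → no; 1× F (X1) → no.
No environment satisfies the query, so 0 matching atoms.

0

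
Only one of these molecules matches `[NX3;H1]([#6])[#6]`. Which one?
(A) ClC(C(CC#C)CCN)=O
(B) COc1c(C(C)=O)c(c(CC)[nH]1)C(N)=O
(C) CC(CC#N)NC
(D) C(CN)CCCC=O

C

[NX3;H1]([#6])[#6] describes a trivalent nitrogen with one H, bonded to two carbons (a secondary amine).
(A) has a primary amino group (-NH2) but the nitrogen has H2 and only one carbon neighbour.
(B) has a primary amide (-C(=O)NH2) but the -C(=O)NH2 nitrogen has H2, not H1.
(C) contains an N-methylamino group (-NHCH3), which satisfies every atom and bond constraint.
(D) has a primary amino group (-NH2) but the nitrogen has H2 and only one carbon neighbour.
So the answer is (C).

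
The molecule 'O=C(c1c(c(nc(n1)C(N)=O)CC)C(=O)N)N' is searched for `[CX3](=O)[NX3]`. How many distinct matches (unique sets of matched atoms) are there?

3

[CX3](=O)[NX3] is the SMARTS for an amide: a carbonyl carbon bonded to a trivalent nitrogen.
The molecule carries 3 separate instances of a primary amide (-C(=O)NH2) meeting every constraint; each maps to a distinct set of atoms, giving 3 matches.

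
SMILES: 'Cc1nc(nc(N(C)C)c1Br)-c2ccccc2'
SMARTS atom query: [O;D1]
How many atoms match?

0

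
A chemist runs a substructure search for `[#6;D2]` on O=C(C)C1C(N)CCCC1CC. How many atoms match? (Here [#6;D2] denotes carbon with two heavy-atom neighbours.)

The query [#6;D2] means: any carbon bonded to exactly two heavy atoms.
Check the 12 heavy atoms by environment: 4× C (D2) → match; 4× C (D3) → no; 2× C (D1) → no; 1× O (D1) → no; 1× N (D1) → no.
That gives 4 matching atoms.

4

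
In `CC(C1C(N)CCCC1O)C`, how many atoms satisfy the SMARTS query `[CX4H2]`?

3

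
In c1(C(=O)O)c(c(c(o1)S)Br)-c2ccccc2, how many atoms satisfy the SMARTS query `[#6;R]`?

10

The query [#6;R] means: carbon that is part of a ring.
Check the 16 heavy atoms by environment: 1× o (aromatic, in 5-ring) → no; 4× c (aromatic, in 5-ring) → match; 6× c (aromatic, in 6-ring) → match; 1× C (acyclic) → no; 2× O (acyclic) → no; 1× Br (acyclic) → no; 1× S (acyclic) → no.
Summing the matching environments: 4 + 6 = 10 matching atoms.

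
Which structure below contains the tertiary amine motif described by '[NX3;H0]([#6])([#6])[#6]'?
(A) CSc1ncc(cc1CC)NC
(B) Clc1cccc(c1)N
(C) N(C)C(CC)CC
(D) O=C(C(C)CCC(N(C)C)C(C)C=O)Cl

D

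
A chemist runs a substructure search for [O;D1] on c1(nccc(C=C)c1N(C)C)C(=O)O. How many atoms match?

2

Check the 14 heavy atoms by environment: 1× n (aromatic, D2) → no; 3× c (aromatic, D3) → no; 2× c (aromatic, D2) → no; 1× C (D2) → no; 3× C (D1) → no; 1× C (D3) → no; 2× O (D1) → match; 1× N (D3) → no.
That gives 2 matching atoms.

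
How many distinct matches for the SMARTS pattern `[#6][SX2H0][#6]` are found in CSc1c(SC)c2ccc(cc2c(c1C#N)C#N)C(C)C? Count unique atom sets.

2

[#6][SX2H0][#6] is the SMARTS for a thioether: an aliphatic sulfur bridging two carbons with no H on the sulfur.
The molecule carries 2 separate instances of a methylthio ether (-SCH3) meeting every constraint; each maps to a distinct set of atoms, giving 2 matches.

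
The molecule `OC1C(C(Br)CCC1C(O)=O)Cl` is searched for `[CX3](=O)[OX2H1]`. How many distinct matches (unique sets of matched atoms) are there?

1

[CX3](=O)[OX2H1] is the SMARTS for a carboxylic acid: an sp2 carbon double-bonded to O and single-bonded to an -OH oxygen.
Exactly one fragment in the molecule meets all constraints, giving 1 match.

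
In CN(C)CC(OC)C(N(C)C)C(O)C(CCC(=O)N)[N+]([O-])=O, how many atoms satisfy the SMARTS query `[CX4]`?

Check the 22 heavy atoms by environment: 12× C (X4) → match; 1× C (X3) → no; 2× O (X1) → no; 3× N (X3) → no; 2× O (X2) → no; 1× N (charge +1, X3) → no; 1× O (charge -1, X1) → no.
That gives 12 matching atoms.

12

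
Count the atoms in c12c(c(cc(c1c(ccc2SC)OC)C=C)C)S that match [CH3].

3

The query [CH3] means: aliphatic carbon with exactly three hydrogens.
Check the 18 heavy atoms by environment: 7× c (aromatic, H0) → no; 3× c (aromatic, H1) → no; 1× O (H0) → no; 3× C (H3) → match; 1× S (H1) → no; 1× C (H1) → no; 1× C (H2) → no; 1× S (H0) → no.
That gives 3 matching atoms.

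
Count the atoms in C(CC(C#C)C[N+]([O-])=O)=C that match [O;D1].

2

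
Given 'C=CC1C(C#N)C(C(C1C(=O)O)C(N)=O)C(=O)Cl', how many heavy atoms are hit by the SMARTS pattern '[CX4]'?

5

Check the 18 heavy atoms by environment: 5× C (X4) → match; 5× C (X3) → no; 3× O (X1) → no; 1× N (X3) → no; 1× O (X2) → no; 1× C (X2) → no; 1× N (X1) → no; 1× Cl (X1) → no.
That gives 5 matching atoms.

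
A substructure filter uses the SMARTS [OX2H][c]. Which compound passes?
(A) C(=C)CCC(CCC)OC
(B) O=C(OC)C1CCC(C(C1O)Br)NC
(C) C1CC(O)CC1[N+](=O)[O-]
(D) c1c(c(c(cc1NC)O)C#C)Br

[OX2H][c] describes a hydroxyl oxygen attached to an aromatic carbon (a phenol).
(A) has a methoxy ether (-OCH3) but the oxygen has H0, not H1.
(B) has a hydroxyl group (-OH) but the -OH is on an aliphatic carbon, not an aromatic c.
(C) has a hydroxyl group (-OH) but the -OH is on an aliphatic carbon, not an aromatic c.
(D) contains a hydroxyl group (-OH), which satisfies every atom and bond constraint.
So the answer is (D).

D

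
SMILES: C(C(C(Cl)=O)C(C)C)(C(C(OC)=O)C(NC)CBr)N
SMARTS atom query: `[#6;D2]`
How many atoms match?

Check the 19 heavy atoms by environment: 1× C (D2) → match; 7× C (D3) → no; 4× C (D1) → no; 1× N (D1) → no; 1× N (D2) → no; 2× O (D1) → no; 1× Cl (D1) → no; 1× Br (D1) → no; 1× O (D2) → no.
That gives 1 matching atom.

1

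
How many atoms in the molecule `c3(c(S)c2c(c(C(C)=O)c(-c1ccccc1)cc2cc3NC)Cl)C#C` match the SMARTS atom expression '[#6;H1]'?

8

Check the 25 heavy atoms by environment: 9× c (aromatic, H0) → no; 7× c (aromatic, H1) → match; 1× Cl (H0) → no; 2× C (H0) → no; 1× C (H1) → match; 1× O (H0) → no; 2× C (H3) → no; 1× N (H1) → no; 1× S (H1) → no.
Summing the matching environments: 7 + 1 = 8 matching atoms.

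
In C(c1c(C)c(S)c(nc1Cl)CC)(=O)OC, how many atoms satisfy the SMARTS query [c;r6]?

5

The query [c;r6] means: aromatic carbon that belongs to a six-membered ring.
Check the 15 heavy atoms by environment: 1× n (aromatic, in 6-ring) → no; 5× c (aromatic, in 6-ring) → match; 5× C (acyclic) → no; 1× S (acyclic) → no; 1× Cl (acyclic) → no; 2× O (acyclic) → no.
That gives 5 matching atoms.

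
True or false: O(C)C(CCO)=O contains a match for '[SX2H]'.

The pattern [SX2H] describes an aliphatic sulfur with two connections, one being H — a thiol.
The closest candidate here is a hydroxyl group (-OH), but it is an -OH, not an -SH. No other fragment satisfies the full query, so there is no match.

False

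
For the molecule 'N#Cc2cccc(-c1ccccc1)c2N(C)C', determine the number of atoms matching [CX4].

2

Check the 17 heavy atoms by environment: 12× c (aromatic, X3) → no; 1× N (X3) → no; 2× C (X4) → match; 1× C (X2) → no; 1× N (X1) → no.
That gives 2 matching atoms.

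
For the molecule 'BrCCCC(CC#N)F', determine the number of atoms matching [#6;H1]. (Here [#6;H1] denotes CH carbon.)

The query [#6;H1] means: any carbon bearing exactly one hydrogen.
Check the 9 heavy atoms by environment: 4× C (H2) → no; 1× C (H1) → match; 1× Br (H0) → no; 1× F (H0) → no; 1× C (H0) → no; 1× N (H0) → no.
That gives 1 matching atom.

1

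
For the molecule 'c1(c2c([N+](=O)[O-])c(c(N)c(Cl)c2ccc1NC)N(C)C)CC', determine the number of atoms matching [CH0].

0

The query [CH0] means: aliphatic carbon with no attached hydrogen.
Check the 22 heavy atoms by environment: 8× c (aromatic, H0) → no; 2× c (aromatic, H1) → no; 1× Cl (H0) → no; 1× N (H2) → no; 1× N (charge +1, H0) → no; 1× O (charge -1, H0) → no; 1× O (H0) → no; 1× C (H2) → no; 4× C (H3) → no; 1× N (H1) → no; 1× N (H0) → no.
No environment satisfies the query, so 0 matching atoms.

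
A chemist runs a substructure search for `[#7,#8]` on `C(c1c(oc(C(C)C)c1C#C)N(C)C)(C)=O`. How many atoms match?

Check the 16 heavy atoms by environment: 1× o (aromatic) → match; 4× c (aromatic) → no; 9× C → no; 1× O → match; 1× N → match.
Summing the matching environments: 1 + 1 + 1 = 3 matching atoms.

3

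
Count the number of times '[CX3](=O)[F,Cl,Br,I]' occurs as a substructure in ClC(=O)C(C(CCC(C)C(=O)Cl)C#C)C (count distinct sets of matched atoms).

2

[CX3](=O)[F,Cl,Br,I] is the SMARTS for an acyl halide: a carbonyl carbon bonded to a halogen.
The molecule carries 2 separate instances of an acyl chloride (-C(=O)Cl) meeting every constraint; each maps to a distinct set of atoms, giving 2 matches.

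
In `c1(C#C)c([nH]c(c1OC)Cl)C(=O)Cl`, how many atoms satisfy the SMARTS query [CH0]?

The query [CH0] means: aliphatic carbon with no attached hydrogen.
Check the 13 heavy atoms by environment: 1× n (aromatic, H1) → no; 4× c (aromatic, H0) → no; 2× C (H0) → match; 2× O (H0) → no; 2× Cl (H0) → no; 1× C (H3) → no; 1× C (H1) → no.
That gives 2 matching atoms.

2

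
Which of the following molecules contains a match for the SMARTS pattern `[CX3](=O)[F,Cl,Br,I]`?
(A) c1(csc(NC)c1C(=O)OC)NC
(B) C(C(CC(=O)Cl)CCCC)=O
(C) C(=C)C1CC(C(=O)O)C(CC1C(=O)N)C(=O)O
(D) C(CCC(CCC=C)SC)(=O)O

B

[CX3](=O)[F,Cl,Br,I] describes a carbonyl carbon bonded to a halogen (an acyl halide).
(A) has a methyl-ester group (-C(=O)OCH3) but the carbonyl is bonded to -O-C, not to a halogen.
(B) contains an acyl chloride (-C(=O)Cl), which satisfies every atom and bond constraint.
(C) has a carboxylic acid group (-C(=O)OH) but the carbonyl is bonded to -OH, not to a halogen.
(D) has a carboxylic acid group (-C(=O)OH) but the carbonyl is bonded to -OH, not to a halogen.
So the answer is (B).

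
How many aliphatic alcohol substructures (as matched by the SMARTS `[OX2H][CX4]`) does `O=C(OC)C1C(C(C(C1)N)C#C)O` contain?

1

[OX2H][CX4] is the SMARTS for an aliphatic alcohol: a hydroxyl oxygen bound to an sp3 (X4) carbon.
Exactly one fragment in the molecule meets all constraints, giving 1 match.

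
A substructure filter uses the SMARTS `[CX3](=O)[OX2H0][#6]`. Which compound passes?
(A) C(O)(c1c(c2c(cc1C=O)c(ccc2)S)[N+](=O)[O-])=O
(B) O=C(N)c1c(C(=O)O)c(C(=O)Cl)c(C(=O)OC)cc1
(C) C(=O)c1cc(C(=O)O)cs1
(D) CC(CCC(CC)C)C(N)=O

B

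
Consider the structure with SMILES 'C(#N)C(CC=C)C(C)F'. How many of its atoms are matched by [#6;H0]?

1

The query [#6;H0] means: any carbon with no attached hydrogen.
Check the 9 heavy atoms by environment: 1× C (H3) → no; 3× C (H1) → no; 2× C (H2) → no; 1× F (H0) → no; 1× C (H0) → match; 1× N (H0) → no.
That gives 1 matching atom.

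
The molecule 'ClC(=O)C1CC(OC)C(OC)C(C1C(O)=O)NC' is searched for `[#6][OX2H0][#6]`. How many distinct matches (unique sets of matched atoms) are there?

[#6][OX2H0][#6] is the SMARTS for an ether: an aliphatic oxygen bridging two carbons with no H on the oxygen.
The molecule carries 2 separate instances of a methoxy ether (-OCH3) meeting every constraint; each maps to a distinct set of atoms, giving 2 matches.

2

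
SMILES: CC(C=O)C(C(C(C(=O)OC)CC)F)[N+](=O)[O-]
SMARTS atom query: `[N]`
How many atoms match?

1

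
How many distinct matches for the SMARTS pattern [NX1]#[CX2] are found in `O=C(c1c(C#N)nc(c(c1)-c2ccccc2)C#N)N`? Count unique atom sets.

2

[NX1]#[CX2] is the SMARTS for a nitrile: a nitrogen triple-bonded to a two-connected carbon.
The molecule carries 2 separate instances of a nitrile (-C#N) meeting every constraint; each maps to a distinct set of atoms, giving 2 matches.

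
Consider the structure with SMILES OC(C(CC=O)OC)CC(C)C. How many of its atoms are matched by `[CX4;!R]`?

8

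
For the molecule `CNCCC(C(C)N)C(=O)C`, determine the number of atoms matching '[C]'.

The query [C] means: uppercase C matches aliphatic (non-aromatic) carbon only.
Check the 11 heavy atoms by environment: 8× C → match; 2× N → no; 1× O → no.
That gives 8 matching atoms.

8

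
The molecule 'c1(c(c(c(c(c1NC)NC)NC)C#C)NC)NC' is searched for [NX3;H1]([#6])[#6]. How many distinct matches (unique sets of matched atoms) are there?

5

[NX3;H1]([#6])[#6] is the SMARTS for a secondary amine: a trivalent nitrogen with one H, bonded to two carbons.
The molecule carries 5 separate instances of an N-methylamino group (-NHCH3) meeting every constraint; each maps to a distinct set of atoms, giving 5 matches.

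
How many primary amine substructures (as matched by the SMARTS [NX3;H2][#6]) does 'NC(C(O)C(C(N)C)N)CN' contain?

4

[NX3;H2][#6] is the SMARTS for a primary amine: a trivalent nitrogen with two H attached to carbon.
The molecule carries 4 separate instances of a primary amino group (-NH2) meeting every constraint; each maps to a distinct set of atoms, giving 4 matches.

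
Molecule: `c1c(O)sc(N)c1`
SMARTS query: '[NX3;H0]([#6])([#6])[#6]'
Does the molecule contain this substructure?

No

The pattern [NX3;H0]([#6])([#6])[#6] describes a trivalent nitrogen with no H, bonded to three carbons — a tertiary amine.
The closest candidate here is a primary amino group (-NH2), but the nitrogen has H2, not H0 with three carbons. No other fragment satisfies the full query, so there is no match.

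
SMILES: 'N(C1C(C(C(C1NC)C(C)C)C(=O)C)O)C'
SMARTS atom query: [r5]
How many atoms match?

5

Check the 16 heavy atoms by environment: 5× C (in 5-ring) → match; 7× C (acyclic) → no; 2× O (acyclic) → no; 2× N (acyclic) → no.
That gives 5 matching atoms.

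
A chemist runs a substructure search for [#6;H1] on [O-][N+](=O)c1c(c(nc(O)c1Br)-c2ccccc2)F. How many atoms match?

5

The query [#6;H1] means: any carbon bearing exactly one hydrogen.
Check the 18 heavy atoms by environment: 1× n (aromatic, H0) → no; 6× c (aromatic, H0) → no; 1× O (H1) → no; 1× Br (H0) → no; 1× N (charge +1, H0) → no; 1× O (charge -1, H0) → no; 1× O (H0) → no; 5× c (aromatic, H1) → match; 1× F (H0) → no.
That gives 5 matching atoms.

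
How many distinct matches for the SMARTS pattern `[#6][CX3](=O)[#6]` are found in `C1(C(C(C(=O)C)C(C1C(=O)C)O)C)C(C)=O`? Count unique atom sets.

3

[#6][CX3](=O)[#6] is the SMARTS for a ketone: a carbonyl carbon (no H) flanked by two carbons.
The molecule carries 3 separate instances of an acetyl/ketone group (-C(=O)CH3) meeting every constraint; each maps to a distinct set of atoms, giving 3 matches.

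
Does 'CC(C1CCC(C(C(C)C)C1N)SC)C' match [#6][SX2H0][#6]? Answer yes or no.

Yes

The pattern [#6][SX2H0][#6] describes an aliphatic sulfur bridging two carbons with no H on the sulfur — a thioether.
The molecule carries a methylthio ether (-SCH3), whose atoms satisfy every constraint of the query, so the pattern matches.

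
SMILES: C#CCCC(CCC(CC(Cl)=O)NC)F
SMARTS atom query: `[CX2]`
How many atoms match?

The query [CX2] means: C with X2: aliphatic carbon with exactly 2 total connections.
Check the 15 heavy atoms by environment: 8× C (X4) → no; 2× C (X2) → match; 1× C (X3) → no; 1× O (X1) → no; 1× Cl (X1) → no; 1× F (X1) → no; 1× N (X3) → no.
That gives 2 matching atoms.

2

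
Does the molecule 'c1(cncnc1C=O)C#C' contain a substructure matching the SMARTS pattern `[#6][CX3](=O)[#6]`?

The pattern [#6][CX3](=O)[#6] describes a carbonyl carbon (no H) flanked by two carbons — a ketone.
The closest candidate here is an aldehyde (-CHO), but the carbonyl carbon has H1, so it is not flanked by two carbons. No other fragment satisfies the full query, so there is no match.

No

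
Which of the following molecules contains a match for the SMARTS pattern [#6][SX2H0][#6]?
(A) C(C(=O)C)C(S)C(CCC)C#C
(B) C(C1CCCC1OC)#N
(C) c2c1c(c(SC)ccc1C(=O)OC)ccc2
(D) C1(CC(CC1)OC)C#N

C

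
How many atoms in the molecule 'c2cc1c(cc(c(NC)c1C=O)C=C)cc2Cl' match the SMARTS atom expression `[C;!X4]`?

3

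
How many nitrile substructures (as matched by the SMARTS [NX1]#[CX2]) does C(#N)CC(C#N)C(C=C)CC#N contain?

3

[NX1]#[CX2] is the SMARTS for a nitrile: a nitrogen triple-bonded to a two-connected carbon.
The molecule carries 3 separate instances of a nitrile (-C#N) meeting every constraint; each maps to a distinct set of atoms, giving 3 matches.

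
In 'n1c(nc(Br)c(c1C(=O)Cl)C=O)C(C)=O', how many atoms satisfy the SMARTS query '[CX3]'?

3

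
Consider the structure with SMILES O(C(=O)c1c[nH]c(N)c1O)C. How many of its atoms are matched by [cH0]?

3

The query [cH0] means: aromatic carbon with no attached hydrogen (substituted or ring-fusion).
Check the 11 heavy atoms by environment: 1× n (aromatic, H1) → no; 3× c (aromatic, H0) → match; 1× c (aromatic, H1) → no; 1× C (H0) → no; 2× O (H0) → no; 1× C (H3) → no; 1× O (H1) → no; 1× N (H2) → no.
That gives 3 matching atoms.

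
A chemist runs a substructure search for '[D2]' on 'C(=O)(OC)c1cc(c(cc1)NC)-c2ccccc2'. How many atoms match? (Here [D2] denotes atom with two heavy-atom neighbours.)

10

Check the 18 heavy atoms by environment: 8× c (aromatic, D2) → match; 4× c (aromatic, D3) → no; 1× N (D2) → match; 2× C (D1) → no; 1× C (D3) → no; 1× O (D1) → no; 1× O (D2) → match.
Summing the matching environments: 8 + 1 + 1 = 10 matching atoms.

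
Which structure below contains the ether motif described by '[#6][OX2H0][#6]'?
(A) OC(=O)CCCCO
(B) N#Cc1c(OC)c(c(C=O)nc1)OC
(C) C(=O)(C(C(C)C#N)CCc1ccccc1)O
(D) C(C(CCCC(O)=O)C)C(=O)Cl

[#6][OX2H0][#6] describes an aliphatic oxygen bridging two carbons with no H on the oxygen (an ether).
(A) has a carboxylic acid group (-C(=O)OH) but the -OH oxygen has H1; the =O is OX1, not OX2.
(B) contains a methoxy ether (-OCH3), which satisfies every atom and bond constraint.
(C) has a carboxylic acid group (-C(=O)OH) but the -OH oxygen has H1; the =O is OX1, not OX2.
(D) has a carboxylic acid group (-C(=O)OH) but the -OH oxygen has H1; the =O is OX1, not OX2.
So the answer is (B).

B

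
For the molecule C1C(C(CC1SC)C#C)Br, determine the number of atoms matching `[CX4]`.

The query [CX4] means: C with X4: aliphatic carbon with exactly 4 total connections (bonds + H).
Check the 10 heavy atoms by environment: 6× C (X4) → match; 2× C (X2) → no; 1× Br (X1) → no; 1× S (X2) → no.
That gives 6 matching atoms.

6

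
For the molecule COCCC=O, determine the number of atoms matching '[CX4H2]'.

2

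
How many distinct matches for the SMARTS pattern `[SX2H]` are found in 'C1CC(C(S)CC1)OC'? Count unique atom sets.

1

[SX2H] is the SMARTS for a thiol: an aliphatic sulfur with two connections, one being H.
Exactly one fragment in the molecule meets all constraints, giving 1 match.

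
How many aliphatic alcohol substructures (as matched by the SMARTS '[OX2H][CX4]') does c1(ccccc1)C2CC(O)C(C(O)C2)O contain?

[OX2H][CX4] is the SMARTS for an aliphatic alcohol: a hydroxyl oxygen bound to an sp3 (X4) carbon.
The molecule carries 3 separate instances of a hydroxyl group (-OH) meeting every constraint; each maps to a distinct set of atoms, giving 3 matches.

3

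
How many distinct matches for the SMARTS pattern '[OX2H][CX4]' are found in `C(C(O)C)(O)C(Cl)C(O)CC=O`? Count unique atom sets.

[OX2H][CX4] is the SMARTS for an aliphatic alcohol: a hydroxyl oxygen bound to an sp3 (X4) carbon.
The molecule carries 3 separate instances of a hydroxyl group (-OH) meeting every constraint; each maps to a distinct set of atoms, giving 3 matches.

3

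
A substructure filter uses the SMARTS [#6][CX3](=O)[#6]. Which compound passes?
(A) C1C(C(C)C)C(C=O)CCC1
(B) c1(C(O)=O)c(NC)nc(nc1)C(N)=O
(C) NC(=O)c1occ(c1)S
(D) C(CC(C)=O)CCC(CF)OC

[#6][CX3](=O)[#6] describes a carbonyl carbon (no H) flanked by two carbons (a ketone).
(A) has an aldehyde (-CHO) but the carbonyl carbon has H1, so it is not flanked by two carbons.
(B) has a primary amide (-C(=O)NH2) but one neighbour of the carbonyl carbon is N, not C.
(C) has a primary amide (-C(=O)NH2) but one neighbour of the carbonyl carbon is N, not C.
(D) contains an acetyl/ketone group (-C(=O)CH3), which satisfies every atom and bond constraint.
So the answer is (D).

D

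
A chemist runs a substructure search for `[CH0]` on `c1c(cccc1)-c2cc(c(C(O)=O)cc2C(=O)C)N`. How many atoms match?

2

The query [CH0] means: aliphatic carbon with no attached hydrogen.
Check the 19 heavy atoms by environment: 7× c (aromatic, H1) → no; 5× c (aromatic, H0) → no; 1× N (H2) → no; 2× C (H0) → match; 2× O (H0) → no; 1× O (H1) → no; 1× C (H3) → no.
That gives 2 matching atoms.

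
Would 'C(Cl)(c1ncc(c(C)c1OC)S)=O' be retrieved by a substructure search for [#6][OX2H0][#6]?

Yes

The pattern [#6][OX2H0][#6] describes an aliphatic oxygen bridging two carbons with no H on the oxygen — an ether.
The molecule carries a methoxy ether (-OCH3), whose atoms satisfy every constraint of the query, so the pattern matches.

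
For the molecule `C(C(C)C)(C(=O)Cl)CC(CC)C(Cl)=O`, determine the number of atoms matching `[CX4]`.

The query [CX4] means: C with X4: aliphatic carbon with exactly 4 total connections (bonds + H).
Check the 14 heavy atoms by environment: 8× C (X4) → match; 2× C (X3) → no; 2× O (X1) → no; 2× Cl (X1) → no.
That gives 8 matching atoms.

8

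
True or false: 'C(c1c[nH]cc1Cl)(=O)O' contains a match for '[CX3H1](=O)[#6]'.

False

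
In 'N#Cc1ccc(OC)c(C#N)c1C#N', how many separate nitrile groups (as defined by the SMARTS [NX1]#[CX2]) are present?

3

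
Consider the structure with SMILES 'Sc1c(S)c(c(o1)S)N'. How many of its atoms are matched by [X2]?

4

The query [X2] means: any atom with exactly two total connections (bonds + H).
Check the 9 heavy atoms by environment: 1× o (aromatic, X2) → match; 4× c (aromatic, X3) → no; 3× S (X2) → match; 1× N (X3) → no.
Summing the matching environments: 1 + 3 = 4 matching atoms.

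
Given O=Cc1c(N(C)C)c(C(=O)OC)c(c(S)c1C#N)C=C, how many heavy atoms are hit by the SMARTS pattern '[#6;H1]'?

2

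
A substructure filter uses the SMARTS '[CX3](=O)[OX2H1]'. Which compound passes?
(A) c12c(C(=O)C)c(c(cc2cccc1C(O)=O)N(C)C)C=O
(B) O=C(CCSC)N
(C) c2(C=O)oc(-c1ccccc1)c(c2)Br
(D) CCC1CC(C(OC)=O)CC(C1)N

[CX3](=O)[OX2H1] describes an sp2 carbon double-bonded to O and single-bonded to an -OH oxygen (a carboxylic acid).
(A) contains a carboxylic acid group (-C(=O)OH), which satisfies every atom and bond constraint.
(B) has a primary amide (-C(=O)NH2) but the carbonyl is bonded to N, not to an -OH oxygen.
(C) has an aldehyde (-CHO) but there is no singly-bonded oxygen on the carbonyl carbon.
(D) has a methyl-ester group (-C(=O)OCH3) but the singly-bonded O has no H (OX2H0, not OX2H1).
So the answer is (A).

A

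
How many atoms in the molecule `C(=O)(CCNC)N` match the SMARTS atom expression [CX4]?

Check the 7 heavy atoms by environment: 3× C (X4) → match; 2× N (X3) → no; 1× C (X3) → no; 1× O (X1) → no.
That gives 3 matching atoms.

3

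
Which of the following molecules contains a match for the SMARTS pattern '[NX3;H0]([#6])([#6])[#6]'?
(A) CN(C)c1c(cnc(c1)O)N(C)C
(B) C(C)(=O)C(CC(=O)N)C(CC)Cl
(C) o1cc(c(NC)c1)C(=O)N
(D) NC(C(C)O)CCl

A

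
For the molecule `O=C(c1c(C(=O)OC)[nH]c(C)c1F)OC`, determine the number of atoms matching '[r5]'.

5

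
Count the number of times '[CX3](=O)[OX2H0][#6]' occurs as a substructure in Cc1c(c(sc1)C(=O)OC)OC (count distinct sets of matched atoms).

[CX3](=O)[OX2H0][#6] is the SMARTS for an ester: a carbonyl carbon bonded to an oxygen that is itself bonded to carbon (no H on that O).
Exactly one fragment in the molecule meets all constraints, giving 1 match.

1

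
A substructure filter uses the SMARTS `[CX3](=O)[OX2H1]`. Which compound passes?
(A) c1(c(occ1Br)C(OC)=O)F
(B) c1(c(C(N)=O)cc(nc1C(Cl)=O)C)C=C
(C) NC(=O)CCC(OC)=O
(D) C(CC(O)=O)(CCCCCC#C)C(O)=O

D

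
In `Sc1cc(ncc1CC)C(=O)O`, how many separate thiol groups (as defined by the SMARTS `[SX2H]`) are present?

[SX2H] is the SMARTS for a thiol: an aliphatic sulfur with two connections, one being H.
Exactly one fragment in the molecule meets all constraints, giving 1 match.

1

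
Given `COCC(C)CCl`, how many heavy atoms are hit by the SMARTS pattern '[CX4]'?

The query [CX4] means: C with X4: aliphatic carbon with exactly 4 total connections (bonds + H).
Check the 7 heavy atoms by environment: 5× C (X4) → match; 1× Cl (X1) → no; 1× O (X2) → no.
That gives 5 matching atoms.

5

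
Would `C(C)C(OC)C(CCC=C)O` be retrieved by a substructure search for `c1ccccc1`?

No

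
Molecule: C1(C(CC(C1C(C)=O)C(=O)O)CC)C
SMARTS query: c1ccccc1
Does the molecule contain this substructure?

No

The pattern c1ccccc1 describes six aromatic carbons in a ring — a benzene ring.
The closest candidate here is a methyl group (-CH3), but no six-membered all-carbon aromatic ring is present. No other fragment satisfies the full query, so there is no match.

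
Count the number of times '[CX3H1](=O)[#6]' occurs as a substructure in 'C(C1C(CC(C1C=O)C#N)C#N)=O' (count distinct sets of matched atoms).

2

[CX3H1](=O)[#6] is the SMARTS for an aldehyde: an sp2 carbon with one H, double-bonded to O and single-bonded to carbon.
The molecule carries 2 separate instances of an aldehyde (-CHO) meeting every constraint; each maps to a distinct set of atoms, giving 2 matches.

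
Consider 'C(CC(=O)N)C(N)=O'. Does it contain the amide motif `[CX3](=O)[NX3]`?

Yes

The pattern [CX3](=O)[NX3] describes a carbonyl carbon bonded to a trivalent nitrogen — an amide.
The molecule carries a primary amide (-C(=O)NH2), whose atoms satisfy every constraint of the query, so the pattern matches.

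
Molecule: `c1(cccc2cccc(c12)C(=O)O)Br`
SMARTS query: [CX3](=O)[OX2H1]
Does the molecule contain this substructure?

The pattern [CX3](=O)[OX2H1] describes an sp2 carbon double-bonded to O and single-bonded to an -OH oxygen — a carboxylic acid.
The molecule carries a carboxylic acid group (-C(=O)OH), whose atoms satisfy every constraint of the query, so the pattern matches.

Yes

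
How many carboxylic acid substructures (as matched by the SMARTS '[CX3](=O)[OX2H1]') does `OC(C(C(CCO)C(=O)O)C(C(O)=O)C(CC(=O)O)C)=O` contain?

[CX3](=O)[OX2H1] is the SMARTS for a carboxylic acid: an sp2 carbon double-bonded to O and single-bonded to an -OH oxygen.
The molecule carries 4 separate instances of a carboxylic acid group (-C(=O)OH) meeting every constraint; each maps to a distinct set of atoms, giving 4 matches.

4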